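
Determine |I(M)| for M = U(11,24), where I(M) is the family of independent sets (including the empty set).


Independent sets of U(11,24) are all subsets of size <= 11.
Count = (24 choose 0) + (24 choose 1) + (24 choose 2) + (24 choose 3) + (24 choose 4) + (24 choose 5) + (24 choose 6) + (24 choose 7) + (24 choose 8) + (24 choose 9) + (24 choose 10) + (24 choose 11)
     = 1 + 24 + 276 + 2024 + 10626 + 42504 + 134596 + 346104 + 735471 + 1307504 + 1961256 + 2496144
     = 7036530.

7036530


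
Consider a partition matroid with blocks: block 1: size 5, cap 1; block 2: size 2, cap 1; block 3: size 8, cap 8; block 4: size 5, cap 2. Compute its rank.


Rank of a partition matroid = sum of min(|Si|, ci) for each block.
= min(5,1) + min(2,1) + min(8,8) + min(5,2)
= 1 + 1 + 8 + 2
= 12.

12


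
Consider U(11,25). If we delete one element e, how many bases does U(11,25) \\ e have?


Deleting e from U(11,25) gives U(11,24) since n > r.
Bases of U(11,24) = (24 choose 11) = 2496144.

2496144


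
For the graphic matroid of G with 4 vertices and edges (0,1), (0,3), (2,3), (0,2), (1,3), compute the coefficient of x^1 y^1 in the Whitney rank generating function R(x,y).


R(x,y) = sum over A in 2^E of x^(r(E)-r(A)) * y^(|A|-r(A)).
G has 4 vertices, 5 edges. r(E) = 3.
Enumerate all 2^5 = 32 subsets.
Count subsets with r(E)-r(A)=1 and |A|-r(A)=1: 2.

2


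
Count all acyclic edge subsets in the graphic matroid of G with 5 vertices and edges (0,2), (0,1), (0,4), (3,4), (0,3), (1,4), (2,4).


An independent set in a graphic matroid is an acyclic edge subset.
G has 5 vertices and 7 edges.
Enumerate all 2^7 = 128 subsets, checking for acyclicity.
Total independent sets = 81.

81


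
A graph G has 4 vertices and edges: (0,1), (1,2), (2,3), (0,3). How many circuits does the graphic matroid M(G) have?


A circuit in a graphic matroid = edge set of a simple cycle.
G has 4 vertices and 4 edges.
Enumerating all minimal edge subsets forming cycles...
Total circuits found: 1.

1


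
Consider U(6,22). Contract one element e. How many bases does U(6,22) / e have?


Contracting e from U(6,22) gives U(5,21).
Bases of U(5,21) = C(21,5) = 21! / (5! * 16!) = 20349.

20349


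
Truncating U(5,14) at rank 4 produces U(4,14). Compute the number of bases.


Truncating U(5,14) to rank 4 gives U(4,14).
Bases of U(4,14) are all 4-element subsets of 14 elements.
Number of bases = (14 choose 4) = 1001.

1001


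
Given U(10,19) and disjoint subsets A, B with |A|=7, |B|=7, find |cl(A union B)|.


|A union B| = 7 + 7 = 14 (disjoint).
In U(10,19), cl(S) = S if |S| < 10, else cl(S) = E.
Since 14 >= 10, cl(A union B) = E.
|cl(A union B)| = 19.

19


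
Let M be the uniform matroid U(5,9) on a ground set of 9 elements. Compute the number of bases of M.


Bases of U(5,9) are all 5-element subsets of the 9-element ground set.
Number of bases = C(9,5).
C(9,5) = 126.

126


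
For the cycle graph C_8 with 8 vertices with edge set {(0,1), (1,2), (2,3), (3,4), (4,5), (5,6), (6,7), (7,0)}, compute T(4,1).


T(C_8; x,y) = x + x^2 + ... + x^(7) + y.
T(4,1) = 4^1 + 4^2 + 4^3 + 4^4 + 4^5 + 4^6 + 4^7 + 1
= 4 + 16 + 64 + 256 + 1024 + 4096 + 16384 + 1
= 21845.

21845


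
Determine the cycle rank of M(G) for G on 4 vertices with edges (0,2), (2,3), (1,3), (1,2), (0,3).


Cycle rank (nullity) = |E| - r(M) = |E| - (|V| - c).
|E| = 5, |V| = 4, c = 1.
Nullity = 5 - (4 - 1) = 5 - 3 = 2.

2


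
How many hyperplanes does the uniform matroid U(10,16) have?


Hyperplanes of U(10,16) are flats of rank 9.
In a uniform matroid, these are exactly the (9)-element subsets.
Count = (16 choose 9) = 11440.

11440


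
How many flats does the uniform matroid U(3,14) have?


Flats of U(3,14): every subset of size < 3 is a flat, plus E itself.
Count = C(14,0) + C(14,1) + C(14,2) + 1
     = 1 + 14 + 91 + 1
     = 107.

107


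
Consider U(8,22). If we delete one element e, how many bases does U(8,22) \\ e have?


Deleting e from U(8,22) gives U(8,21) since n > r.
Bases of U(8,21) = C(21,8) = 203490.

203490


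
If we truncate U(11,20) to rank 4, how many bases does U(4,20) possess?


Truncating U(11,20) to rank 4 gives U(4,20).
Bases of U(4,20) are all 4-element subsets of 20 elements.
Number of bases = C(20,4) = (20 * 19 * 18 * 17) / (1 * 2 * 3 * 4) = 4845.

4845


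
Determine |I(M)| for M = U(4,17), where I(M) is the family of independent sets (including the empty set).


Independent sets of U(4,17) are all subsets of size <= 4.
Count = (17 choose 0) + (17 choose 1) + (17 choose 2) + (17 choose 3) + (17 choose 4)
     = 1 + 17 + 136 + 680 + 2380
     = 3214.

3214


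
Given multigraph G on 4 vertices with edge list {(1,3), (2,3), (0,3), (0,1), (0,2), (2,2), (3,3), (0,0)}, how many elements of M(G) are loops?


In a graphic matroid, a loop is a self-loop edge (u,u) with rank 0.
Examining all 8 edges for self-loops...
Self-loops found: (2,2), (3,3), (0,0)
Number of loops = 3.

3


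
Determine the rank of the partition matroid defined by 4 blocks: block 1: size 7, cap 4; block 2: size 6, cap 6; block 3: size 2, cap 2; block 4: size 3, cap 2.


Rank of a partition matroid = sum of min(|Si|, ci) for each block.
= min(7,4) + min(6,6) + min(2,2) + min(3,2)
= 4 + 6 + 2 + 2
= 14.

14


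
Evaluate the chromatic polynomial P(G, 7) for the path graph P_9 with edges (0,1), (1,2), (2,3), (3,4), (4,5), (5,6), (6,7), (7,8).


P(P_9, k) = k * (k-1)^(8).
P(7) = 7 * 6^8 = 7 * 1679616 = 11757312.

11757312


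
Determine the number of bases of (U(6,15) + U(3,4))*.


(M1+M2)* = M1* + M2*.
M1* = U(9,15), bases: C(15,9) = 5005.
M2* = U(1,4), bases: C(4,1) = 4.
|B(M*)| = 5005 * 4 = 20020.

20020


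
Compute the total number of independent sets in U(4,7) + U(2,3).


For a direct sum, |I(M1+M2)| = |I(M1)| * |I(M2)|.
|I(U(4,7))| = sum C(7,k) for k=0..4 = 99.
|I(U(2,3))| = sum C(3,k) for k=0..2 = 7.
Total = 99 * 7 = 693.

693


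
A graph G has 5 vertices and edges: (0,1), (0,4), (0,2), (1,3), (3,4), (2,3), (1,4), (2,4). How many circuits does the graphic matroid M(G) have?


A circuit in a graphic matroid = edge set of a simple cycle.
G has 5 vertices and 8 edges.
Enumerating all minimal edge subsets forming cycles...
Total circuits found: 13.

13


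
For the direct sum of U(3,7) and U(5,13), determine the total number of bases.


Bases of a direct sum M1 + M2: |B| = |B(M1)| * |B(M2)|.
|B(U(3,7))| = C(7,3) = 35.
|B(U(5,13))| = C(13,5) = 1287.
Total bases = 35 * 1287 = 45045.

45045


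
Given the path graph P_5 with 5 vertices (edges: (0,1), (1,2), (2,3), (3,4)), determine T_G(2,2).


A path on 5 vertices is a tree with 4 edges.
T(x,y) = x^(4) for any tree.
T(2,2) = 2^4 = 16.

16


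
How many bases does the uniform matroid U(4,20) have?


Bases of U(4,20) are all 4-element subsets of the 20-element ground set.
Number of bases = C(20,4).
(20 choose 4) = 4845.

4845


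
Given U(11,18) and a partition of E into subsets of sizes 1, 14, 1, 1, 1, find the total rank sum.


r(Ai) = min(|Ai|, 11) for each part.
Sum = min(1,11) + min(14,11) + min(1,11) + min(1,11) + min(1,11)
    = 1 + 11 + 1 + 1 + 1
    = 15.

15


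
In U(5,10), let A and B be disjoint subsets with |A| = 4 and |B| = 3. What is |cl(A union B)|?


|A union B| = 4 + 3 = 7 (disjoint).
In U(5,10), cl(S) = S if |S| < 5, else cl(S) = E.
Since 7 >= 5, cl(A union B) = E.
|cl(A union B)| = 10.

10


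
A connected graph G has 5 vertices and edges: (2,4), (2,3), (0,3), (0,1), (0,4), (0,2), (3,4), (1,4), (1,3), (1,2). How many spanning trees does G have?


By Kirchhoff's matrix tree theorem, the number of spanning trees equals
the determinant of any cofactor of the Laplacian matrix L.
G has 5 vertices and 10 edges.
Computing the (4 x 4) cofactor determinant gives 125.

125


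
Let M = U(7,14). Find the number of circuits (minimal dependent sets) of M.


In U(7,14), circuits are the (8)-element subsets.
Any set of 8 elements is dependent, and removing any one element gives
an independent set of size 7, so it is a minimal dependent set.
Number of circuits = (14 choose 8) = 3003.

3003


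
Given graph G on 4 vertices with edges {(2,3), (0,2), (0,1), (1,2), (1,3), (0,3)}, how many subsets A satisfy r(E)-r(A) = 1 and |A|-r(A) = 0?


R(x,y) = sum over A in 2^E of x^(r(E)-r(A)) * y^(|A|-r(A)).
G has 4 vertices, 6 edges. r(E) = 3.
Enumerate all 2^6 = 64 subsets.
Count subsets with r(E)-r(A)=1 and |A|-r(A)=0: 15.

15


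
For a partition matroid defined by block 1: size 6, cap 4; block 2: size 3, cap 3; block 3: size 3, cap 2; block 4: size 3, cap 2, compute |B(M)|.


A basis picks exactly ci elements from block i.
Number of bases = product of C(|Si|, ci).
= C(6,4) * C(3,3) * C(3,2) * C(3,2)
= 15 * 1 * 3 * 3
= 135.

135


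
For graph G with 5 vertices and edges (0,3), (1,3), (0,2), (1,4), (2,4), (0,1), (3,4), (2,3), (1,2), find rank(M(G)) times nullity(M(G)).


r(M) = |V| - c = 5 - 1 = 4.
nullity = |E| - r(M) = 9 - 4 = 5.
Product = 4 * 5 = 20.

20


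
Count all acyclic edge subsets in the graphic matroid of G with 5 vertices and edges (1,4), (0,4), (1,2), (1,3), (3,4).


An independent set in a graphic matroid is an acyclic edge subset.
G has 5 vertices and 5 edges.
Enumerate all 2^5 = 32 subsets, checking for acyclicity.
Total independent sets = 28.

28


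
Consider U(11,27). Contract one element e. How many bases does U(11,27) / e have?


Contracting e from U(11,27) gives U(10,26).
Bases of U(10,26) = C(26,10) = 5311735.

5311735


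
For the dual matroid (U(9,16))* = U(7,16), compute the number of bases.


The dual of U(r,n) is U(n-r, n) = U(7,16).
Bases of U(7,16) are all (7)-element subsets.
|B(M*)| = C(16,7) = 16! / (7! * 9!) = 11440.

11440


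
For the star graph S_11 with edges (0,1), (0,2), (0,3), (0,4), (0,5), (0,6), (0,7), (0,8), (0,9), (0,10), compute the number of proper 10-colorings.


P(tree, k) = k * (k-1)^(10) for any tree on 11 vertices.
P(10) = 10 * 9^10 = 10 * 3486784401 = 34867844010.

34867844010


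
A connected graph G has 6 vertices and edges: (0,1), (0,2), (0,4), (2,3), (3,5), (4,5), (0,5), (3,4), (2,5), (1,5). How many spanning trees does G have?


By Kirchhoff's matrix tree theorem, the number of spanning trees equals
the determinant of any cofactor of the Laplacian matrix L.
G has 6 vertices and 10 edges.
Computing the (5 x 5) cofactor determinant gives 111.

111


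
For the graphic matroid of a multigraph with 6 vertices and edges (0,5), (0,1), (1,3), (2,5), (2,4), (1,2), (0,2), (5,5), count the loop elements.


In a graphic matroid, a loop is a self-loop edge (u,u) with rank 0.
Examining all 8 edges for self-loops...
Self-loops found: (5,5)
Number of loops = 1.

1


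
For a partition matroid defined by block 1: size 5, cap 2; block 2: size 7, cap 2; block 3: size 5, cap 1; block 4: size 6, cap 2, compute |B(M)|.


A basis picks exactly ci elements from block i.
Number of bases = product of C(|Si|, ci).
= C(5,2) * C(7,2) * C(5,1) * C(6,2)
= 10 * 21 * 5 * 15
= 15750.

15750


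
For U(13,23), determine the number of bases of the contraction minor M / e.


Contracting e from U(13,23) gives U(12,22).
Bases of U(12,22) = C(22,12) = 646646.

646646


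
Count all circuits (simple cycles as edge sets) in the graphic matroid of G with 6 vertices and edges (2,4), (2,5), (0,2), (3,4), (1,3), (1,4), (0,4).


A circuit in a graphic matroid = edge set of a simple cycle.
G has 6 vertices and 7 edges.
Enumerating all minimal edge subsets forming cycles...
Total circuits found: 2.

2


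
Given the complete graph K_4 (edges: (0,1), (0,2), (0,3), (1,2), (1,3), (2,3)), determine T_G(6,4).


T(K_4; x,y) = x^3 + 3x^2 + 4xy + 2x + y^3 + 3y^2 + 2y.
Substituting x=6, y=4:
= 216 + 108 + 96 + 12 + 64 + 48 + 8
= 552.

552


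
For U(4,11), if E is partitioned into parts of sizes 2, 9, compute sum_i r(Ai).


r(Ai) = min(|Ai|, 4) for each part.
Sum = min(2,4) + min(9,4)
    = 2 + 4
    = 6.

6


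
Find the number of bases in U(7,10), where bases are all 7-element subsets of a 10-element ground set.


Bases of U(7,10) are all 7-element subsets of the 10-element ground set.
Number of bases = C(10,7).
(10 choose 7) = 120.

120


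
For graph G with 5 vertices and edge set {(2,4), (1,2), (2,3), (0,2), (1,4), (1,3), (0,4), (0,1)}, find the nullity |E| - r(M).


Cycle rank (nullity) = |E| - r(M) = |E| - (|V| - c).
|E| = 8, |V| = 5, c = 1.
Nullity = 8 - (5 - 1) = 8 - 4 = 4.

4


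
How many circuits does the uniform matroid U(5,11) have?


In U(5,11), circuits are the (6)-element subsets.
Any set of 6 elements is dependent, and removing any one element gives
an independent set of size 5, so it is a minimal dependent set.
Number of circuits = C(11,6) = 11! / (6! * 5!) = 462.

462


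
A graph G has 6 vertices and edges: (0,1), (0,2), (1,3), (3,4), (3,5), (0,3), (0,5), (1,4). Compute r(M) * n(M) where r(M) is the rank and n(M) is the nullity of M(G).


r(M) = |V| - c = 6 - 1 = 5.
nullity = |E| - r(M) = 8 - 5 = 3.
Product = 5 * 3 = 15.

15


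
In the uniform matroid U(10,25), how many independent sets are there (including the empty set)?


Independent sets of U(10,25) are all subsets of size <= 10.
Count = (25 choose 0) + (25 choose 1) + (25 choose 2) + (25 choose 3) + (25 choose 4) + (25 choose 5) + (25 choose 6) + (25 choose 7) + (25 choose 8) + (25 choose 9) + (25 choose 10)
     = 1 + 25 + 300 + 2300 + 12650 + 53130 + 177100 + 480700 + 1081575 + 2042975 + 3268760
     = 7119516.

7119516


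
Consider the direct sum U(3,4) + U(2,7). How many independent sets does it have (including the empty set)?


For a direct sum, |I(M1+M2)| = |I(M1)| * |I(M2)|.
|I(U(3,4))| = sum C(4,k) for k=0..3 = 15.
|I(U(2,7))| = sum C(7,k) for k=0..2 = 29.
Total = 15 * 29 = 435.

435


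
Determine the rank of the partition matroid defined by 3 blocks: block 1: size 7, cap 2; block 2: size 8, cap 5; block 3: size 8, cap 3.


Rank of a partition matroid = sum of min(|Si|, ci) for each block.
= min(7,2) + min(8,5) + min(8,3)
= 2 + 5 + 3
= 10.

10


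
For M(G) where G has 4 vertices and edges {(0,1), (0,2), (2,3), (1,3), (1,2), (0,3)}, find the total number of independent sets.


An independent set in a graphic matroid is an acyclic edge subset.
G has 4 vertices and 6 edges.
Enumerate all 2^6 = 64 subsets, checking for acyclicity.
Total independent sets = 38.

38


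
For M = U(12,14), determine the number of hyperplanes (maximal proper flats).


Hyperplanes of U(12,14) are flats of rank 11.
In a uniform matroid, these are exactly the (11)-element subsets.
Count = (14 choose 11) = 364.

364


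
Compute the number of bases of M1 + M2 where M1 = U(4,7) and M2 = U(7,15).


Bases of a direct sum M1 + M2: |B| = |B(M1)| * |B(M2)|.
|B(U(4,7))| = C(7,4) = 35.
|B(U(7,15))| = C(15,7) = 6435.
Total bases = 35 * 6435 = 225225.

225225


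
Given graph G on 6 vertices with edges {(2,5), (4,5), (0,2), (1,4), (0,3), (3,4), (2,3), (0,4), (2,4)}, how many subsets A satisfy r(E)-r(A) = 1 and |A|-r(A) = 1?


R(x,y) = sum over A in 2^E of x^(r(E)-r(A)) * y^(|A|-r(A)).
G has 6 vertices, 9 edges. r(E) = 5.
Enumerate all 2^9 = 512 subsets.
Count subsets with r(E)-r(A)=1 and |A|-r(A)=1: 78.

78


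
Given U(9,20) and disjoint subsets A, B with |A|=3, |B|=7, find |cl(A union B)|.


|A union B| = 3 + 7 = 10 (disjoint).
In U(9,20), cl(S) = S if |S| < 9, else cl(S) = E.
Since 10 >= 9, cl(A union B) = E.
|cl(A union B)| = 20.

20


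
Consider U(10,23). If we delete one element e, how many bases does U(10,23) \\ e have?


Deleting e from U(10,23) gives U(10,22) since n > r.
Bases of U(10,22) = (22 choose 10) = 646646.

646646


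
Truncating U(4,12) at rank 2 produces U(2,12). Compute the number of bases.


Truncating U(4,12) to rank 2 gives U(2,12).
Bases of U(2,12) are all 2-element subsets of 12 elements.
Number of bases = C(12,2) = 12! / (2! * 10!) = 66.

66


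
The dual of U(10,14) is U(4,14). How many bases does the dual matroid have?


The dual of U(r,n) is U(n-r, n) = U(4,14).
Bases of U(4,14) are all (4)-element subsets.
|B(M*)| = C(14,4) = (14 * 13 * 12 * 11) / (1 * 2 * 3 * 4) = 1001.

1001


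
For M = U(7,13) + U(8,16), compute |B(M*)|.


(M1+M2)* = M1* + M2*.
M1* = U(6,13), bases: C(13,6) = 1716.
M2* = U(8,16), bases: C(16,8) = 12870.
|B(M*)| = 1716 * 12870 = 22084920.

22084920


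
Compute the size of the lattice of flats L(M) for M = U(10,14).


Flats of U(10,14): every subset of size < 10 is a flat, plus E itself.
Count = C(14,0) + C(14,1) + C(14,2) + C(14,3) + C(14,4) + C(14,5) + C(14,6) + C(14,7) + C(14,8) + C(14,9) + 1
     = 1 + 14 + 91 + 364 + 1001 + 2002 + 3003 + 3432 + 3003 + 2002 + 1
     = 14914.

14914


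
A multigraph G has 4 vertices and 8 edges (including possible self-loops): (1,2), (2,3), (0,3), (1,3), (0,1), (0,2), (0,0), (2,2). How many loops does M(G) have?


In a graphic matroid, a loop is a self-loop edge (u,u) with rank 0.
Examining all 8 edges for self-loops...
Self-loops found: (0,0), (2,2)
Number of loops = 2.

2


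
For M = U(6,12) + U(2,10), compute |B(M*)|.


(M1+M2)* = M1* + M2*.
M1* = U(6,12), bases: C(12,6) = 924.
M2* = U(8,10), bases: C(10,8) = 45.
|B(M*)| = 924 * 45 = 41580.

41580


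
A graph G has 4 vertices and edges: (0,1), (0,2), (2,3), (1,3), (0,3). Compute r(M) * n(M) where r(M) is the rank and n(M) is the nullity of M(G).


r(M) = |V| - c = 4 - 1 = 3.
nullity = |E| - r(M) = 5 - 3 = 2.
Product = 3 * 2 = 6.

6


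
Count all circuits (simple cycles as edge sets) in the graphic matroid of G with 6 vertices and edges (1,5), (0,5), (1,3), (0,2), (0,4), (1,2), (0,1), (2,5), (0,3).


A circuit in a graphic matroid = edge set of a simple cycle.
G has 6 vertices and 9 edges.
Enumerating all minimal edge subsets forming cycles...
Total circuits found: 12.

12


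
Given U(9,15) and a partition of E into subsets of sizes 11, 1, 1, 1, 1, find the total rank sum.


r(Ai) = min(|Ai|, 9) for each part.
Sum = min(11,9) + min(1,9) + min(1,9) + min(1,9) + min(1,9)
    = 9 + 1 + 1 + 1 + 1
    = 13.

13


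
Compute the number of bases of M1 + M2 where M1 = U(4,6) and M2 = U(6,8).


Bases of a direct sum M1 + M2: |B| = |B(M1)| * |B(M2)|.
|B(U(4,6))| = C(6,4) = 15.
|B(U(6,8))| = C(8,6) = 28.
Total bases = 15 * 28 = 420.

420


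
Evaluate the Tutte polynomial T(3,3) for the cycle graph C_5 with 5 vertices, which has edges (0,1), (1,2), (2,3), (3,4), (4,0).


T(C_5; x,y) = x + x^2 + ... + x^(4) + y.
T(3,3) = 3^1 + 3^2 + 3^3 + 3^4 + 3
= 3 + 9 + 27 + 81 + 3
= 123.

123


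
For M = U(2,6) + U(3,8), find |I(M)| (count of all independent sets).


For a direct sum, |I(M1+M2)| = |I(M1)| * |I(M2)|.
|I(U(2,6))| = sum C(6,k) for k=0..2 = 22.
|I(U(3,8))| = sum C(8,k) for k=0..3 = 93.
Total = 22 * 93 = 2046.

2046


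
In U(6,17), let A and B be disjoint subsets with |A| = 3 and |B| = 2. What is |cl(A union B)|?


|A union B| = 3 + 2 = 5 (disjoint).
In U(6,17), cl(S) = S if |S| < 6, else cl(S) = E.
Since 5 < 6, cl(A union B) = A union B.
|cl(A union B)| = 5.

5


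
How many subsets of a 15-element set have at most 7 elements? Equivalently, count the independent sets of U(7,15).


Independent sets of U(7,15) are all subsets of size <= 7.
Count = C(15,0) + C(15,1) + C(15,2) + C(15,3) + C(15,4) + C(15,5) + C(15,6) + C(15,7)
     = 1 + 15 + 105 + 455 + 1365 + 3003 + 5005 + 6435
     = 16384.

16384


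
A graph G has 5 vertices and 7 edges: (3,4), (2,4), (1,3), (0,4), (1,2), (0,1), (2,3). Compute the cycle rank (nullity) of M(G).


Cycle rank (nullity) = |E| - r(M) = |E| - (|V| - c).
|E| = 7, |V| = 5, c = 1.
Nullity = 7 - (5 - 1) = 7 - 4 = 3.

3


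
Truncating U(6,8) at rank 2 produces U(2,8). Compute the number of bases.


Truncating U(6,8) to rank 2 gives U(2,8).
Bases of U(2,8) are all 2-element subsets of 8 elements.
Number of bases = (8 choose 2) = 28.

28


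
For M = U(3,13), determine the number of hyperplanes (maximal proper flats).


Hyperplanes of U(3,13) are flats of rank 2.
In a uniform matroid, these are exactly the (2)-element subsets.
Count = (13 choose 2) = 78.

78


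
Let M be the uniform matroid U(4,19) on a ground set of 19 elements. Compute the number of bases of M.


Bases of U(4,19) are all 4-element subsets of the 19-element ground set.
Number of bases = C(19,4).
(19 choose 4) = 3876.

3876


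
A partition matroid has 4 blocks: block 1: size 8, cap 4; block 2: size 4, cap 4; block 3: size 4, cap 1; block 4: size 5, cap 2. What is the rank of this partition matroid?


Rank of a partition matroid = sum of min(|Si|, ci) for each block.
= min(8,4) + min(4,4) + min(4,1) + min(5,2)
= 4 + 4 + 1 + 2
= 11.

11


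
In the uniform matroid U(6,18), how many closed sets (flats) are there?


Flats of U(6,18): every subset of size < 6 is a flat, plus E itself.
Count = C(18,0) + C(18,1) + C(18,2) + C(18,3) + C(18,4) + C(18,5) + 1
     = 1 + 18 + 153 + 816 + 3060 + 8568 + 1
     = 12617.

12617


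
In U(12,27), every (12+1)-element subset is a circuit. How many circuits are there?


In U(12,27), circuits are the (13)-element subsets.
Any set of 13 elements is dependent, and removing any one element gives
an independent set of size 12, so it is a minimal dependent set.
Number of circuits = C(27,13) = 27! / (13! * 14!) = 20058300.

20058300


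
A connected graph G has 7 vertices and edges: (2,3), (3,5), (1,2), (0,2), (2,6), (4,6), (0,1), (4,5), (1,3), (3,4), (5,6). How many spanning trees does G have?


By Kirchhoff's matrix tree theorem, the number of spanning trees equals
the determinant of any cofactor of the Laplacian matrix L.
G has 7 vertices and 11 edges.
Computing the (6 x 6) cofactor determinant gives 168.

168


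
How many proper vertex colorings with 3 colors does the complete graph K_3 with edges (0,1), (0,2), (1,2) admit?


P(K_3, k) = k(k-1)(k-2)...(k-2).
P(3) = (3) * (2) * (1) = 6.

6


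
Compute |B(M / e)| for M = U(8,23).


Contracting e from U(8,23) gives U(7,22).
Bases of U(7,22) = (22 choose 7) = 170544.

170544


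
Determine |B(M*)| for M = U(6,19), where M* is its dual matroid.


The dual of U(r,n) is U(n-r, n) = U(13,19).
Bases of U(13,19) are all (13)-element subsets.
|B(M*)| = (19 choose 13) = 27132.

27132


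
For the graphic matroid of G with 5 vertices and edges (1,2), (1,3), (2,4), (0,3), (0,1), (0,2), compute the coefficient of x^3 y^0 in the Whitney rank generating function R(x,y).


R(x,y) = sum over A in 2^E of x^(r(E)-r(A)) * y^(|A|-r(A)).
G has 5 vertices, 6 edges. r(E) = 4.
Enumerate all 2^6 = 64 subsets.
Count subsets with r(E)-r(A)=3 and |A|-r(A)=0: 6.

6


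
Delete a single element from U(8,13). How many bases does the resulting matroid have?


Deleting e from U(8,13) gives U(8,12) since n > r.
Bases of U(8,12) = (12 choose 8) = 495.

495


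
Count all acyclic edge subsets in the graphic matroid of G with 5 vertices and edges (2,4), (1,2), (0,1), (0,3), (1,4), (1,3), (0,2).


An independent set in a graphic matroid is an acyclic edge subset.
G has 5 vertices and 7 edges.
Enumerate all 2^7 = 128 subsets, checking for acyclicity.
Total independent sets = 82.

82


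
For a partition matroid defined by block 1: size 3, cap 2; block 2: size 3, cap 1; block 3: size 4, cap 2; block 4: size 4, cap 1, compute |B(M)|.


A basis picks exactly ci elements from block i.
Number of bases = product of C(|Si|, ci).
= C(3,2) * C(3,1) * C(4,2) * C(4,1)
= 3 * 3 * 6 * 4
= 216.

216


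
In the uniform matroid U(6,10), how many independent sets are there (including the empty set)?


Independent sets of U(6,10) are all subsets of size <= 6.
Count = (10 choose 0) + (10 choose 1) + (10 choose 2) + (10 choose 3) + (10 choose 4) + (10 choose 5) + (10 choose 6)
     = 1 + 10 + 45 + 120 + 210 + 252 + 210
     = 848.

848


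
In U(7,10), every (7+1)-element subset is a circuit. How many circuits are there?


In U(7,10), circuits are the (8)-element subsets.
Any set of 8 elements is dependent, and removing any one element gives
an independent set of size 7, so it is a minimal dependent set.
Number of circuits = C(10,8) = 10! / (8! * 2!) = 45.

45


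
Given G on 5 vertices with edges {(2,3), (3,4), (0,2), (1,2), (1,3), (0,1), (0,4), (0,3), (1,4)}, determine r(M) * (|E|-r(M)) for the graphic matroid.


r(M) = |V| - c = 5 - 1 = 4.
nullity = |E| - r(M) = 9 - 4 = 5.
Product = 4 * 5 = 20.

20


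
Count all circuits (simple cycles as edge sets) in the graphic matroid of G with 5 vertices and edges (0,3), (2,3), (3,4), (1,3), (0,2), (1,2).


A circuit in a graphic matroid = edge set of a simple cycle.
G has 5 vertices and 6 edges.
Enumerating all minimal edge subsets forming cycles...
Total circuits found: 3.

3


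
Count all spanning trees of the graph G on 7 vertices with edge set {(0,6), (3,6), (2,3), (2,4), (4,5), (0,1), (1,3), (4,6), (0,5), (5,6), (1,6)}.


By Kirchhoff's matrix tree theorem, the number of spanning trees equals
the determinant of any cofactor of the Laplacian matrix L.
G has 7 vertices and 11 edges.
Computing the (6 x 6) cofactor determinant gives 176.

176


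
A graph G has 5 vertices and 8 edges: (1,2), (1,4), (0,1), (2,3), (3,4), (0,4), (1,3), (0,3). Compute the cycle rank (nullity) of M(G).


Cycle rank (nullity) = |E| - r(M) = |E| - (|V| - c).
|E| = 8, |V| = 5, c = 1.
Nullity = 8 - (5 - 1) = 8 - 4 = 4.

4


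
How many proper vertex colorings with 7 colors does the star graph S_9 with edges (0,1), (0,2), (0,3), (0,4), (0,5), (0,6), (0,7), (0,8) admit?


P(tree, k) = k * (k-1)^(8) for any tree on 9 vertices.
P(7) = 7 * 6^8 = 7 * 1679616 = 11757312.

11757312


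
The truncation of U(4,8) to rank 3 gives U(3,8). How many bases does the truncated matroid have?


Truncating U(4,8) to rank 3 gives U(3,8).
Bases of U(3,8) are all 3-element subsets of 8 elements.
Number of bases = C(8,3) = 8! / (3! * 5!) = 56.

56


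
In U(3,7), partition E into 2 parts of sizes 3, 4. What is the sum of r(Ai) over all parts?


r(Ai) = min(|Ai|, 3) for each part.
Sum = min(3,3) + min(4,3)
    = 3 + 3
    = 6.

6


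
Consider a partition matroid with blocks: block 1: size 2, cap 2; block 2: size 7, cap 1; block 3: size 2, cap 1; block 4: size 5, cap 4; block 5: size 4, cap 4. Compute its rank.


Rank of a partition matroid = sum of min(|Si|, ci) for each block.
= min(2,2) + min(7,1) + min(2,1) + min(5,4) + min(4,4)
= 2 + 1 + 1 + 4 + 4
= 12.

12


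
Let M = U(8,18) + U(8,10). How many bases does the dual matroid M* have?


(M1+M2)* = M1* + M2*.
M1* = U(10,18), bases: C(18,10) = 43758.
M2* = U(2,10), bases: C(10,2) = 45.
|B(M*)| = 43758 * 45 = 1969110.

1969110


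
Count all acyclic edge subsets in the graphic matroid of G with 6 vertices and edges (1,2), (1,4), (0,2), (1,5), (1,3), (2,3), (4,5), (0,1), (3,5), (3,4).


An independent set in a graphic matroid is an acyclic edge subset.
G has 6 vertices and 10 edges.
Enumerate all 2^10 = 1024 subsets, checking for acyclicity.
Total independent sets = 436.

436


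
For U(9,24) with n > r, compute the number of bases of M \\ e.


Deleting e from U(9,24) gives U(9,23) since n > r.
Bases of U(9,23) = C(23,9) = 23! / (9! * 14!) = 817190.

817190


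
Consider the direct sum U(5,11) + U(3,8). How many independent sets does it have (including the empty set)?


For a direct sum, |I(M1+M2)| = |I(M1)| * |I(M2)|.
|I(U(5,11))| = sum C(11,k) for k=0..5 = 1024.
|I(U(3,8))| = sum C(8,k) for k=0..3 = 93.
Total = 1024 * 93 = 95232.

95232


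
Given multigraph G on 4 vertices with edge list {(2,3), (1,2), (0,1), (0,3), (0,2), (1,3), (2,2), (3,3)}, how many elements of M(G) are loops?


In a graphic matroid, a loop is a self-loop edge (u,u) with rank 0.
Examining all 8 edges for self-loops...
Self-loops found: (2,2), (3,3)
Number of loops = 2.

2


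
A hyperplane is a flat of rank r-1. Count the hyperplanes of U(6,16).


Hyperplanes of U(6,16) are flats of rank 5.
In a uniform matroid, these are exactly the (5)-element subsets.
Count = C(16,5) = 16! / (5! * 11!) = 4368.

4368


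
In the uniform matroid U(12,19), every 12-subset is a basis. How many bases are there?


Bases of U(12,19) are all 12-element subsets of the 19-element ground set.
Number of bases = C(19,12).
C(19,12) = 19! / (12! * 7!) = 50388.

50388


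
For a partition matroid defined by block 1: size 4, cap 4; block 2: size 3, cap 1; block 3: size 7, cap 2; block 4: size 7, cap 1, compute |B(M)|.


A basis picks exactly ci elements from block i.
Number of bases = product of C(|Si|, ci).
= C(4,4) * C(3,1) * C(7,2) * C(7,1)
= 1 * 3 * 21 * 7
= 441.

441


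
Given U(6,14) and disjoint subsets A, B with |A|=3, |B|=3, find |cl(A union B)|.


|A union B| = 3 + 3 = 6 (disjoint).
In U(6,14), cl(S) = S if |S| < 6, else cl(S) = E.
Since 6 >= 6, cl(A union B) = E.
|cl(A union B)| = 14.

14


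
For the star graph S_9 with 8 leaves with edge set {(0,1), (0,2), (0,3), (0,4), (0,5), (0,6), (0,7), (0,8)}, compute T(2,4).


A star on 9 vertices is a tree with 8 edges.
T(x,y) = x^(8) for any tree.
T(2,4) = 2^8 = 256.

256


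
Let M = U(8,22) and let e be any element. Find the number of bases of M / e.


Contracting e from U(8,22) gives U(7,21).
Bases of U(7,21) = (21 choose 7) = 116280.

116280


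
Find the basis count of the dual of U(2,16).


The dual of U(r,n) is U(n-r, n) = U(14,16).
Bases of U(14,16) are all (14)-element subsets.
|B(M*)| = (16 choose 14) = 120.

120


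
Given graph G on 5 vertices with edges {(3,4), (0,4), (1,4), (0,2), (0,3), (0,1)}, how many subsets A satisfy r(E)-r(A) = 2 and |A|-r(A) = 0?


R(x,y) = sum over A in 2^E of x^(r(E)-r(A)) * y^(|A|-r(A)).
G has 5 vertices, 6 edges. r(E) = 4.
Enumerate all 2^6 = 64 subsets.
Count subsets with r(E)-r(A)=2 and |A|-r(A)=0: 15.

15


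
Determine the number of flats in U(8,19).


Flats of U(8,19): every subset of size < 8 is a flat, plus E itself.
Count = (19 choose 0) + (19 choose 1) + (19 choose 2) + (19 choose 3) + (19 choose 4) + (19 choose 5) + (19 choose 6) + (19 choose 7) + 1
     = 1 + 19 + 171 + 969 + 3876 + 11628 + 27132 + 50388 + 1
     = 94185.

94185


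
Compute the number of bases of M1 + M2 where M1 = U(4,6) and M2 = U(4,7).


Bases of a direct sum M1 + M2: |B| = |B(M1)| * |B(M2)|.
|B(U(4,6))| = C(6,4) = 15.
|B(U(4,7))| = C(7,4) = 35.
Total bases = 15 * 35 = 525.

525


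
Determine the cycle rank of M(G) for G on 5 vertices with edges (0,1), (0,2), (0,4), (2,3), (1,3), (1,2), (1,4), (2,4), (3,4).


Cycle rank (nullity) = |E| - r(M) = |E| - (|V| - c).
|E| = 9, |V| = 5, c = 1.
Nullity = 9 - (5 - 1) = 9 - 4 = 5.

5


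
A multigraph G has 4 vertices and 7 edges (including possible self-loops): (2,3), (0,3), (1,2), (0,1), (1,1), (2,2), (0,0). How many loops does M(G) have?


In a graphic matroid, a loop is a self-loop edge (u,u) with rank 0.
Examining all 7 edges for self-loops...
Self-loops found: (1,1), (2,2), (0,0)
Number of loops = 3.

3


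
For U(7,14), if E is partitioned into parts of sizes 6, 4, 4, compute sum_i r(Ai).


r(Ai) = min(|Ai|, 7) for each part.
Sum = min(6,7) + min(4,7) + min(4,7)
    = 6 + 4 + 4
    = 14.

14


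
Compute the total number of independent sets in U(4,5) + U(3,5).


For a direct sum, |I(M1+M2)| = |I(M1)| * |I(M2)|.
|I(U(4,5))| = sum C(5,k) for k=0..4 = 31.
|I(U(3,5))| = sum C(5,k) for k=0..3 = 26.
Total = 31 * 26 = 806.

806


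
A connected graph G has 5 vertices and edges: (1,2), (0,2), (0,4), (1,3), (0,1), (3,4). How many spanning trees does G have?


By Kirchhoff's matrix tree theorem, the number of spanning trees equals
the determinant of any cofactor of the Laplacian matrix L.
G has 5 vertices and 6 edges.
Computing the (4 x 4) cofactor determinant gives 11.

11


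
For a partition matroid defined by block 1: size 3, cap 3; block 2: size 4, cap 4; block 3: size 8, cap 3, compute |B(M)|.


A basis picks exactly ci elements from block i.
Number of bases = product of C(|Si|, ci).
= C(3,3) * C(4,4) * C(8,3)
= 1 * 1 * 56
= 56.

56


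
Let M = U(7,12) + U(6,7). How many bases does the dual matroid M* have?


(M1+M2)* = M1* + M2*.
M1* = U(5,12), bases: C(12,5) = 792.
M2* = U(1,7), bases: C(7,1) = 7.
|B(M*)| = 792 * 7 = 5544.

5544


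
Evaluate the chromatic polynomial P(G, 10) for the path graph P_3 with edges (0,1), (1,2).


P(P_3, k) = k * (k-1)^(2).
P(10) = 10 * 9^2 = 10 * 81 = 810.

810


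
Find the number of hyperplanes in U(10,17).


Hyperplanes of U(10,17) are flats of rank 9.
In a uniform matroid, these are exactly the (9)-element subsets.
Count = C(17,9) = 24310.

24310


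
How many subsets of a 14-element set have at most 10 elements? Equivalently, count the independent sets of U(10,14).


Independent sets of U(10,14) are all subsets of size <= 10.
Count = C(14,0) + C(14,1) + C(14,2) + C(14,3) + C(14,4) + C(14,5) + C(14,6) + C(14,7) + C(14,8) + C(14,9) + C(14,10)
     = 1 + 14 + 91 + 364 + 1001 + 2002 + 3003 + 3432 + 3003 + 2002 + 1001
     = 15914.

15914


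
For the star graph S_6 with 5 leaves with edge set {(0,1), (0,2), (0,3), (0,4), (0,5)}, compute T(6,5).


A star on 6 vertices is a tree with 5 edges.
T(x,y) = x^(5) for any tree.
T(6,5) = 6^5 = 7776.

7776


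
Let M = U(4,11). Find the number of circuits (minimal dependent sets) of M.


In U(4,11), circuits are the (5)-element subsets.
Any set of 5 elements is dependent, and removing any one element gives
an independent set of size 4, so it is a minimal dependent set.
Number of circuits = C(11,5) = 11! / (5! * 6!) = 462.

462


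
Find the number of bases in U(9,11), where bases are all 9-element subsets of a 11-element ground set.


Bases of U(9,11) are all 9-element subsets of the 11-element ground set.
Number of bases = C(11,9).
C(11,9) = 55.

55


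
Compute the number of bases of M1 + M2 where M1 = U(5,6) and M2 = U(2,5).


Bases of a direct sum M1 + M2: |B| = |B(M1)| * |B(M2)|.
|B(U(5,6))| = C(6,5) = 6.
|B(U(2,5))| = C(5,2) = 10.
Total bases = 6 * 10 = 60.

60


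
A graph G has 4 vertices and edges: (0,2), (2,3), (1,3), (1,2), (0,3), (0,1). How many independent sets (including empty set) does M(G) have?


An independent set in a graphic matroid is an acyclic edge subset.
G has 4 vertices and 6 edges.
Enumerate all 2^6 = 64 subsets, checking for acyclicity.
Total independent sets = 38.

38


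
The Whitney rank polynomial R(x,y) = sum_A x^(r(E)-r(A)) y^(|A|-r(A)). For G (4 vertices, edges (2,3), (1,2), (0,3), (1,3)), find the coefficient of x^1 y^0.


R(x,y) = sum over A in 2^E of x^(r(E)-r(A)) * y^(|A|-r(A)).
G has 4 vertices, 4 edges. r(E) = 3.
Enumerate all 2^4 = 16 subsets.
Count subsets with r(E)-r(A)=1 and |A|-r(A)=0: 6.

6


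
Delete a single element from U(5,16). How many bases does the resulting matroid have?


Deleting e from U(5,16) gives U(5,15) since n > r.
Bases of U(5,15) = C(15,5) = 15! / (5! * 10!) = 3003.

3003


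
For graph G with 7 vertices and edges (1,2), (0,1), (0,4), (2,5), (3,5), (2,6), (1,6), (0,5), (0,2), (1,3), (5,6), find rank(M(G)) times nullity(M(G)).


r(M) = |V| - c = 7 - 1 = 6.
nullity = |E| - r(M) = 11 - 6 = 5.
Product = 6 * 5 = 30.

30


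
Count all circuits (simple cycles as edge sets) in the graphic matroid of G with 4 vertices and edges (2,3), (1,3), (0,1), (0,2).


A circuit in a graphic matroid = edge set of a simple cycle.
G has 4 vertices and 4 edges.
Enumerating all minimal edge subsets forming cycles...
Total circuits found: 1.

1


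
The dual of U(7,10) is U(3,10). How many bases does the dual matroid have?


The dual of U(r,n) is U(n-r, n) = U(3,10).
Bases of U(3,10) are all (3)-element subsets.
|B(M*)| = C(10,3) = 10! / (3! * 7!) = 120.

120


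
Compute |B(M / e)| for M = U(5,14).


Contracting e from U(5,14) gives U(4,13).
Bases of U(4,13) = (13 choose 4) = 715.

715


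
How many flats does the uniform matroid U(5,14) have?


Flats of U(5,14): every subset of size < 5 is a flat, plus E itself.
Count = (14 choose 0) + (14 choose 1) + (14 choose 2) + (14 choose 3) + (14 choose 4) + 1
     = 1 + 14 + 91 + 364 + 1001 + 1
     = 1472.

1472


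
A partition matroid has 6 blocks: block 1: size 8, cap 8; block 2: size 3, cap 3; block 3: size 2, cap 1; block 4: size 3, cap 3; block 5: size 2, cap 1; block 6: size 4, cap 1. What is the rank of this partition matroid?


Rank of a partition matroid = sum of min(|Si|, ci) for each block.
= min(8,8) + min(3,3) + min(2,1) + min(3,3) + min(2,1) + min(4,1)
= 8 + 3 + 1 + 3 + 1 + 1
= 17.

17


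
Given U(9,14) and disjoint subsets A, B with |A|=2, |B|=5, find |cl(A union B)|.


|A union B| = 2 + 5 = 7 (disjoint).
In U(9,14), cl(S) = S if |S| < 9, else cl(S) = E.
Since 7 < 9, cl(A union B) = A union B.
|cl(A union B)| = 7.

7


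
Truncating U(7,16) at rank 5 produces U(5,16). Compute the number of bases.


Truncating U(7,16) to rank 5 gives U(5,16).
Bases of U(5,16) are all 5-element subsets of 16 elements.
Number of bases = C(16,5) = 4368.

4368


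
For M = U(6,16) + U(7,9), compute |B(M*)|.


(M1+M2)* = M1* + M2*.
M1* = U(10,16), bases: C(16,10) = 8008.
M2* = U(2,9), bases: C(9,2) = 36.
|B(M*)| = 8008 * 36 = 288288.

288288


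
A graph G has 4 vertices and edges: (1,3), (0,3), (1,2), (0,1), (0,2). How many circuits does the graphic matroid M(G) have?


A circuit in a graphic matroid = edge set of a simple cycle.
G has 4 vertices and 5 edges.
Enumerating all minimal edge subsets forming cycles...
Total circuits found: 3.

3


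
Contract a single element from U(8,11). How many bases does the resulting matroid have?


Contracting e from U(8,11) gives U(7,10).
Bases of U(7,10) = (10 choose 7) = 120.

120


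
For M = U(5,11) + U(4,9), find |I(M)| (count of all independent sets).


For a direct sum, |I(M1+M2)| = |I(M1)| * |I(M2)|.
|I(U(5,11))| = sum C(11,k) for k=0..5 = 1024.
|I(U(4,9))| = sum C(9,k) for k=0..4 = 256.
Total = 1024 * 256 = 262144.

262144


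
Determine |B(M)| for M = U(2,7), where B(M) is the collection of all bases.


Bases of U(2,7) are all 2-element subsets of the 7-element ground set.
Number of bases = C(7,2).
C(7,2) = (7 * 6) / (1 * 2) = 21.

21


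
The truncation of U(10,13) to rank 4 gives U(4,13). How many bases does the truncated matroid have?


Truncating U(10,13) to rank 4 gives U(4,13).
Bases of U(4,13) are all 4-element subsets of 13 elements.
Number of bases = C(13,4) = 13! / (4! * 9!) = 715.

715


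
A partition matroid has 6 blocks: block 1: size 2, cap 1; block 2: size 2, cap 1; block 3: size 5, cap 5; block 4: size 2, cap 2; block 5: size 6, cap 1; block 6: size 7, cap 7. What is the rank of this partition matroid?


Rank of a partition matroid = sum of min(|Si|, ci) for each block.
= min(2,1) + min(2,1) + min(5,5) + min(2,2) + min(6,1) + min(7,7)
= 1 + 1 + 5 + 2 + 1 + 7
= 17.

17


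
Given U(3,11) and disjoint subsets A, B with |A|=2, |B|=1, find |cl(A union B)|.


|A union B| = 2 + 1 = 3 (disjoint).
In U(3,11), cl(S) = S if |S| < 3, else cl(S) = E.
Since 3 >= 3, cl(A union B) = E.
|cl(A union B)| = 11.

11


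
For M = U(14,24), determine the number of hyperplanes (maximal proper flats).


Hyperplanes of U(14,24) are flats of rank 13.
In a uniform matroid, these are exactly the (13)-element subsets.
Count = C(24,13) = 2496144.

2496144


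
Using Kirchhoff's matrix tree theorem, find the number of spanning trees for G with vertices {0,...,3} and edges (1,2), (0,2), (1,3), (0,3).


By Kirchhoff's matrix tree theorem, the number of spanning trees equals
the determinant of any cofactor of the Laplacian matrix L.
G has 4 vertices and 4 edges.
Computing the (3 x 3) cofactor determinant gives 4.

4


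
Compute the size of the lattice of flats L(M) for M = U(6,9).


Flats of U(6,9): every subset of size < 6 is a flat, plus E itself.
Count = (9 choose 0) + (9 choose 1) + (9 choose 2) + (9 choose 3) + (9 choose 4) + (9 choose 5) + 1
     = 1 + 9 + 36 + 84 + 126 + 126 + 1
     = 383.

383
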